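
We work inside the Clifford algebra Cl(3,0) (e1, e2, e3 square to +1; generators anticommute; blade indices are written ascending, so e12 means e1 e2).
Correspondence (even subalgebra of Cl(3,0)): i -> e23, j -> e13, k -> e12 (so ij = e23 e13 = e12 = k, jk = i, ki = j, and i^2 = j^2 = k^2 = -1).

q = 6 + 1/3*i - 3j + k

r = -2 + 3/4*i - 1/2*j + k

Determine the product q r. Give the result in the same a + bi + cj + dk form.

In blades: q = 6 + e12 - 3*e13 + 1/3*e23, r = -2 + e12 - 1/2*e13 + 3/4*e23.
Distribute q over r term by term (generator squares from the signature, products reordered to ascending indices): (6)*r = -12 + 6*e12 - 3*e13 + 9/2*e23; (e12)*r = -1 - 2*e12 + 3/4*e13 + 1/2*e23; (-3*e13)*r = -3/2 + 9/4*e12 + 6*e13 - 3*e23; (1/3*e23)*r = -1/4 - 1/6*e12 - 1/3*e13 - 2/3*e23.
Sum: -59/4 + 73/12*e12 + 41/12*e13 + 4/3*e23; translating back through the correspondence:
Answer: -59/4 + 4/3*i + 41/12*j + 73/12*k


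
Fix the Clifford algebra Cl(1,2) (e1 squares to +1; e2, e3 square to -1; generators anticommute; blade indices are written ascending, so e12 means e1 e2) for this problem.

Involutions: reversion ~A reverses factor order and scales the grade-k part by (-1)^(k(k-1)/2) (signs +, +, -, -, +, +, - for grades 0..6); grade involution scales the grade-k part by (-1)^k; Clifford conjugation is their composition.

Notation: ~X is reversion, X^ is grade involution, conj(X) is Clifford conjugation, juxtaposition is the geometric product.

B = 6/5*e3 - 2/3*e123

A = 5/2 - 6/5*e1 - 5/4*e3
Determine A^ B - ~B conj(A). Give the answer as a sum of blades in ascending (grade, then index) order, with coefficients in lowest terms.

first term: -3/2 + 3*e3 + 5/6*e12 + 36/25*e13 - 4/5*e23 - 5/3*e123
second term: -3/2 + 3*e3 - 5/6*e12 - 36/25*e13 + 4/5*e23 + 5/3*e123
Answer: 5/3*e12 + 72/25*e13 - 8/5*e23 - 10/3*e123


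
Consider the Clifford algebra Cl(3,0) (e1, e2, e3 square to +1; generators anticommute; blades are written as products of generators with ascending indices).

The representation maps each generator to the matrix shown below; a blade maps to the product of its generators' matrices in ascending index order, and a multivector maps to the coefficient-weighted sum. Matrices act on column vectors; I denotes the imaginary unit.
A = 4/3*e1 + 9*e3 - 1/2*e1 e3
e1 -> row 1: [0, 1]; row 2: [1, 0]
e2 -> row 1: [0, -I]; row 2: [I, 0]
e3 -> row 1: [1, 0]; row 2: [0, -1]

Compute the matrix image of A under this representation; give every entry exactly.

Bivector images (products of the table entries): rho(e1 e3) = rho(e1)rho(e3) = row 1: [0, -1]; row 2: [1, 0].
M = (4/3)*rho(e1) + (9)*rho(e3) + (-1/2)*rho(e1 e3), summed entrywise:
Answer: row 1: [9, 11/6]; row 2: [5/6, -9]


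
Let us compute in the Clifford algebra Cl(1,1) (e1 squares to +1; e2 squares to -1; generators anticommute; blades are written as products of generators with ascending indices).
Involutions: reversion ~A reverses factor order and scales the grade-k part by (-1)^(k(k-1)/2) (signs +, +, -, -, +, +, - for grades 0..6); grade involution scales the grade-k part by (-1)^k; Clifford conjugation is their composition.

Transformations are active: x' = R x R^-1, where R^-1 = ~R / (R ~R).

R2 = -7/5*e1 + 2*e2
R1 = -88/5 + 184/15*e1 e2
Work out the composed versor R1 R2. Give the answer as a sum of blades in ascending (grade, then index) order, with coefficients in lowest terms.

Distribute over the terms of R1 (each basis-blade product reordered to ascending indices, repeated generators contracted through their squares):
(-88/5) R2 = 616/25*e1 - 176/5*e2
(184/15*e1 e2) R2 = -368/15*e1 + 1288/75*e2
Summing the partial products and collecting blades:
Answer: 8/75*e1 - 1352/75*e2


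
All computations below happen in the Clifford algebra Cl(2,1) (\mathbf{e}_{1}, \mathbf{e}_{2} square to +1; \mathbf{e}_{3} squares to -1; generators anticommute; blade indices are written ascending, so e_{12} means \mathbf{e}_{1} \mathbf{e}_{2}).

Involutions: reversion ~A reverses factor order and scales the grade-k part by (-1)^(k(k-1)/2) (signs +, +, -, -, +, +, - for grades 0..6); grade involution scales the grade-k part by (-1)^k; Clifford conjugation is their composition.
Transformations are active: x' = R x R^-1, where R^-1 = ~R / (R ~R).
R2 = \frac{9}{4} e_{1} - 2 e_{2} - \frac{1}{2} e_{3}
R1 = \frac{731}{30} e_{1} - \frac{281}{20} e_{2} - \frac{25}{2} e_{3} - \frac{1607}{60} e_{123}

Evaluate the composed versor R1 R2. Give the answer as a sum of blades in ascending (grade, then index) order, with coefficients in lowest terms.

Distribute over the terms of R2 (each basis-blade product reordered to ascending indices, repeated generators contracted through their squares):
R1 (\frac{9}{4} e_{1}) = \frac{2193}{40} + \frac{2529}{80} e_{12} + \frac{225}{8} e_{13} - \frac{4821}{80} e_{23}
R1 (-2 e_{2}) = \frac{281}{10} - \frac{731}{15} e_{12} - \frac{1607}{30} e_{13} - 25 e_{23}
R1 (-\frac{1}{2} e_{3}) = -\frac{25}{4} - \frac{1607}{120} e_{12} - \frac{731}{60} e_{13} + \frac{281}{40} e_{23}
Summing the partial products and collecting blades:
Answer: \frac{3067}{40} - \frac{2441}{80} e_{12} - \frac{301}{8} e_{13} - \frac{6259}{80} e_{23}


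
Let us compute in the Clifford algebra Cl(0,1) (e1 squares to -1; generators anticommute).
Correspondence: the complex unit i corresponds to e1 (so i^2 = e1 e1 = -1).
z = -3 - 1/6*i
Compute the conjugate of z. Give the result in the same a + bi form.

In blades: z = -3 - 1/6*e1.
Conjugation here is Clifford conjugation: the scalar is fixed and the grade-1 and grade-2 blades all flip sign, giving -3 + 1/6*e1; translating back:
Answer: -3 + 1/6*i


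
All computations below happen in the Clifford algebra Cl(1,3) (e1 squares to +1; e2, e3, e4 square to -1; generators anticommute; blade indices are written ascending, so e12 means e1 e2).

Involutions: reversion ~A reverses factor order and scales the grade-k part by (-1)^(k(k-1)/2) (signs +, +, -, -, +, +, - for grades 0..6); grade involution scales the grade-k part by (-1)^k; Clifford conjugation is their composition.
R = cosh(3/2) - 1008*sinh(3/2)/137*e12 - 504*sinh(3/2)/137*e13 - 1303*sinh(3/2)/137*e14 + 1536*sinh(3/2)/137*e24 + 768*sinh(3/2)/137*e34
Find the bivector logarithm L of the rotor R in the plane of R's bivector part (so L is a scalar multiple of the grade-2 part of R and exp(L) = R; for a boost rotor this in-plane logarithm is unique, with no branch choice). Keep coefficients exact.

The scalar part of R is cosh(3/2), so cosh pins the rapidity up to sign — the sign comes from the bivector part; dividing that part by sinh of the rapidity yields the plane, and the in-plane L = rapidity * plane is unique because the two sign choices cancel.
Concretely: cosh(rapidity) = cosh(3/2) gives rapidity = ±3/2, and since rapidity/sinh(rapidity) is even the sign is immaterial: L = (rapidity/sinh(rapidity)) * <R>_2 = (3/(2*sinh(3/2))) * <R>_2.
Answer: -1512/137*e12 - 756/137*e13 - 3909/274*e14 + 2304/137*e24 + 1152/137*e34


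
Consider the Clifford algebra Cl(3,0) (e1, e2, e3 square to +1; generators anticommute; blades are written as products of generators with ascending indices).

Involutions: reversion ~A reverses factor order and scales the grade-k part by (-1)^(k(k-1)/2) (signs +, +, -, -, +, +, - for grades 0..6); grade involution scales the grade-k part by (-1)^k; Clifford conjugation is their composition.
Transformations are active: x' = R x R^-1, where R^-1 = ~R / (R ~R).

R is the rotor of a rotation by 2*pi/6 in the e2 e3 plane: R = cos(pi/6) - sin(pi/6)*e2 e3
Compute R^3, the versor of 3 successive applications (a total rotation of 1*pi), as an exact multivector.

Because a rotor carries half the rotation angle, composing 3 copies of this e2 e3-plane rotor multiplies the phase: 3*(pi/6) = pi/2, hence R^3 = cos(pi/2) - sin(pi/2)*e2 e3.
cos(pi/2) = 0 and sin(pi/2) = 1, so R^3 = -e2 e3. The net rotation is 1*pi; the rotor keeps the half-angle phase exactly.
Answer: -e2 e3


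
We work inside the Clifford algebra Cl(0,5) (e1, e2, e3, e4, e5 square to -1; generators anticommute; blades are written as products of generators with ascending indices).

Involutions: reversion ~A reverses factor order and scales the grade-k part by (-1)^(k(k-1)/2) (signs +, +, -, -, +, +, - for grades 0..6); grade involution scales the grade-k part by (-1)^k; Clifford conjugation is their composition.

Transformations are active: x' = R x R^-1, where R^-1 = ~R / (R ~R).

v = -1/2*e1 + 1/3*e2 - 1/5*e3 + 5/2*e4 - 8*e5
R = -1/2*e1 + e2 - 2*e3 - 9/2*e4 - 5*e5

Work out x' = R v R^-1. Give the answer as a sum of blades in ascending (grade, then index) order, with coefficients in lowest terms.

~R = -1/2*e1 + e2 - 2*e3 - 9/2*e4 - 5*e5, and R ~R = -101/2, so R^-1 = ~R / (-101/2).
R v = -446/15 + 1/3*e1 e2 - 9/10*e1 e3 - 7/2*e1 e4 + 3/2*e1 e5 + 7/15*e2 e3 + 4*e2 e4 - 19/3*e2 e5 - 59/10*e3 e4 + 15*e3 e5 + 97/2*e4 e5
Answer: -269/3030*e1 + 1279/1515*e2 - 653/303*e3 - 7877/1010*e4 + 640/303*e5


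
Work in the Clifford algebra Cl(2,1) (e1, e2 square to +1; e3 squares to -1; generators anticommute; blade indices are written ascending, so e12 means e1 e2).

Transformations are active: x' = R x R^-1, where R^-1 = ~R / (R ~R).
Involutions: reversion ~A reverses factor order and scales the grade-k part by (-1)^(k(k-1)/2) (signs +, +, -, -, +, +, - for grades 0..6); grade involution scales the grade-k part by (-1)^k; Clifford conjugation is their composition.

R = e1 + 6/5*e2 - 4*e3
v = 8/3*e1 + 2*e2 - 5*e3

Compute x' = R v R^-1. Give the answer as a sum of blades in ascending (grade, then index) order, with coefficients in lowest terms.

~R = e1 + 6/5*e2 - 4*e3, and R ~R = -339/25, so R^-1 = ~R / (-339/25).
R v = -224/15 - 6/5*e12 + 17/3*e13 + 2*e23
Answer: -472/1017*e1 + 218/339*e2 - 3875/1017*e3


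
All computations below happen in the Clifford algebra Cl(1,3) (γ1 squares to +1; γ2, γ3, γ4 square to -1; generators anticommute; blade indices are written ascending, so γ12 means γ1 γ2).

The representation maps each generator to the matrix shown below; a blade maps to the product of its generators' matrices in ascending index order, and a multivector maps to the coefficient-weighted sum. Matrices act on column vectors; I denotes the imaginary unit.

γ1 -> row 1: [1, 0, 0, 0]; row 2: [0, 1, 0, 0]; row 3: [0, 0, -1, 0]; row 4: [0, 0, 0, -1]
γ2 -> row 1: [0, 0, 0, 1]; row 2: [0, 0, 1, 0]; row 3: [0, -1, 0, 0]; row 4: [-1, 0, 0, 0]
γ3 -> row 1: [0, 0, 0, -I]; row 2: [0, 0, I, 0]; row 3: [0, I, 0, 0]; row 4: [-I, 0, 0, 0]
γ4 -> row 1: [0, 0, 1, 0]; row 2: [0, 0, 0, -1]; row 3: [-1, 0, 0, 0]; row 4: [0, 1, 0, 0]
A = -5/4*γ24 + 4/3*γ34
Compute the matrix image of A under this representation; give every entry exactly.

Bivector images (products of the table entries): rho(γ24) = rho(γ2)rho(γ4) = row 1: [0, 1, 0, 0]; row 2: [-1, 0, 0, 0]; row 3: [0, 0, 0, 1]; row 4: [0, 0, -1, 0]; rho(γ34) = rho(γ3)rho(γ4) = row 1: [0, -I, 0, 0]; row 2: [-I, 0, 0, 0]; row 3: [0, 0, 0, -I]; row 4: [0, 0, -I, 0].
M = (-5/4)*rho(γ24) + (4/3)*rho(γ34), summed entrywise:
Answer: row 1: [0, -5/4 - 4*I/3, 0, 0]; row 2: [5/4 - 4*I/3, 0, 0, 0]; row 3: [0, 0, 0, -5/4 - 4*I/3]; row 4: [0, 0, 5/4 - 4*I/3, 0]


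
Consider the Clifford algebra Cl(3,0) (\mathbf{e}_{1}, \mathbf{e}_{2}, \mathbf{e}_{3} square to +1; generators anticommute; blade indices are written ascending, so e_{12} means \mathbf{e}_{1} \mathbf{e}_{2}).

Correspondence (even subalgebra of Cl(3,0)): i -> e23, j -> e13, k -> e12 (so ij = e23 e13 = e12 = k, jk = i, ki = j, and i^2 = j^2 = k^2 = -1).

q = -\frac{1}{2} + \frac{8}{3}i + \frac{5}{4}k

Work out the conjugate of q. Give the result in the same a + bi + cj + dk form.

In blades: q = -\frac{1}{2} + \frac{5}{4} e_{12} + \frac{8}{3} e_{23}.
Quaternion conjugation is reversion on the even subalgebra: the scalar is fixed and every grade-2 blade flips sign, giving -\frac{1}{2} - \frac{5}{4} e_{12} - \frac{8}{3} e_{23}; translating back:
Answer: -\frac{1}{2} - \frac{8}{3}i - \frac{5}{4}k


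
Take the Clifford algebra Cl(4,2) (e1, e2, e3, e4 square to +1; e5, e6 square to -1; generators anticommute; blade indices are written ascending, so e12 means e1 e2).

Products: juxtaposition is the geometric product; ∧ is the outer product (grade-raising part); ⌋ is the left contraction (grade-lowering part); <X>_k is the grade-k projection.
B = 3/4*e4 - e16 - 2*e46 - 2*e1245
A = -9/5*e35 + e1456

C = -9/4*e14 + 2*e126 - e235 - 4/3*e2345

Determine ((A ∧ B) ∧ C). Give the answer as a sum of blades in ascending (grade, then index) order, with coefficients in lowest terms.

step 1: 27/20*e345 + 9/5*e1356 - 18/5*e3456
step 2: 27/10*e123456
Answer: 27/10*e123456


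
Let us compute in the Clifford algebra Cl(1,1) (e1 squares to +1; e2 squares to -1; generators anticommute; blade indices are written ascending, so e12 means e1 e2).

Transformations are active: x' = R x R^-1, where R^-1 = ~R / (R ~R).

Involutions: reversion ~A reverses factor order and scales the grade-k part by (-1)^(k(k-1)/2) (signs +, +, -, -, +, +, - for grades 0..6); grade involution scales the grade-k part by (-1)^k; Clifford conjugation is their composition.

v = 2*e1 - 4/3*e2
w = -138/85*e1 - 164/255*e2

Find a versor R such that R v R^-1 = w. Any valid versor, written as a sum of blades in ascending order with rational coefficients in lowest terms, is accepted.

Reasoning: v^2 = w^2 = 20/9 since conjugation preserves the quadratic form; R = v + w = 32/85*e1 - 168/85*e2 is then valid when invertible, keeping its own part and reversing (v - w)/2.
Answer: 32/85*e1 - 168/85*e2


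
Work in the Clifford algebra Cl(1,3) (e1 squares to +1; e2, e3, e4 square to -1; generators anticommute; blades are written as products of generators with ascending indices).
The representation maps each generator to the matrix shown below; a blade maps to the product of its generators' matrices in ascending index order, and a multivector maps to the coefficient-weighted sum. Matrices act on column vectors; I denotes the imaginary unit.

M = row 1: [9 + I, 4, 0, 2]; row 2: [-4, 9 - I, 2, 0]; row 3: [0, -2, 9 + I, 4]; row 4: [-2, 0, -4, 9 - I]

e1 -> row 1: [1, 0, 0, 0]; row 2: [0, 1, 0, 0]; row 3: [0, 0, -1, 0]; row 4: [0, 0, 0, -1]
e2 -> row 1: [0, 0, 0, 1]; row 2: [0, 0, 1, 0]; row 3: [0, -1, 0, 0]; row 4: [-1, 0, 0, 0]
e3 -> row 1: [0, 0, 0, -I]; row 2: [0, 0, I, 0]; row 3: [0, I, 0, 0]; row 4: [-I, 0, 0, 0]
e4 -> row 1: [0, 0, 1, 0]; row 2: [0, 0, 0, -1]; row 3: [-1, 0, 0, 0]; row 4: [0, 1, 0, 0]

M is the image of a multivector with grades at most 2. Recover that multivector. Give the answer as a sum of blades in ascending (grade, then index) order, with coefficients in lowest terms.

Method: the blade images are trace-orthogonal — tr(rho(e_A) rho(e_B)^-1) = 4 if A = B and 0 otherwise — and rho(e_A)^-1 = (e_A)^2 * rho(e_A) with (e_A)^2 = +1 or -1, so the coefficient of e_A in the preimage is (e_A)^2 * tr(M rho(e_A))/4.
Nonzero projections over blades of grade <= 2: 1: (1)^2 = +1, tr(M 1) = 36, coefficient 9; e2: (e2)^2 = -1, tr(M rho(e2)) = -8, coefficient 2; e2 e3: (e2 e3)^2 = -1, tr(M rho(e2 e3)) = 4, coefficient -1; e2 e4: (e2 e4)^2 = -1, tr(M rho(e2 e4)) = -16, coefficient 4. Every other blade of grade <= 2 projects to 0.
Answer: 9 + 2*e2 - e2 e3 + 4*e2 e4


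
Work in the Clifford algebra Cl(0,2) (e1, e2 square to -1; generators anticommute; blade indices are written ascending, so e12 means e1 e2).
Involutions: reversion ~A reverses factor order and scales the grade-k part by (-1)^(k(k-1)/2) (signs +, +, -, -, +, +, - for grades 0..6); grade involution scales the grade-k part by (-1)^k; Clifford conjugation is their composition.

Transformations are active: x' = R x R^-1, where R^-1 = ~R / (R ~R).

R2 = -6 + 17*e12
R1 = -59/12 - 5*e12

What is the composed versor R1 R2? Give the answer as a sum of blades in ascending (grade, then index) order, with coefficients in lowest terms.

Distribute over the terms of R1 (each basis-blade product reordered to ascending indices, repeated generators contracted through their squares):
(-59/12) R2 = 59/2 - 1003/12*e12
(-5*e12) R2 = 85 + 30*e12
Summing the partial products and collecting blades:
Answer: 229/2 - 643/12*e12


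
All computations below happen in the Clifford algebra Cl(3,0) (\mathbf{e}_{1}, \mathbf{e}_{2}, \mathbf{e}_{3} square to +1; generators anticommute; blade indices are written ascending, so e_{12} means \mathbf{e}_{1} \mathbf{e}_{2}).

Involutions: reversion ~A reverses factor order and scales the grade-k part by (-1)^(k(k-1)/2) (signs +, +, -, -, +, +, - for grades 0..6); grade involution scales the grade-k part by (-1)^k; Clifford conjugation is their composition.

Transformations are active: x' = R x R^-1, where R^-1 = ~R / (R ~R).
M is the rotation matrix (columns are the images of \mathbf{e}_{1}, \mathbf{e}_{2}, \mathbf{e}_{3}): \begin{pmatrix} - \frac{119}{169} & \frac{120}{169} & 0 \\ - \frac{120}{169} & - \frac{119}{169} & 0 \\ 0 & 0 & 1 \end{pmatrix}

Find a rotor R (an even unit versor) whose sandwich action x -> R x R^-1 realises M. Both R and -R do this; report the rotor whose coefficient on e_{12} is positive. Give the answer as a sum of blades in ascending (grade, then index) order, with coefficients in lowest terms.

Method: write R = a + b12*e_{12} + b13*e_{13} + b23*e_{23} with a^2 + b12^2 + b13^2 + b23^2 = 1 (so R^-1 = ~R). Expanding the columns R e_j ~R gives tr M = 4a^2 - 1 and, from the antisymmetric part, M21 - M12 = -4a*b12, M13 - M31 = 4a*b13, M32 - M23 = -4a*b23.
Here tr M = -\frac{69}{169}, so a^2 = (1 + tr M)/4 = \frac{25}{169} and a = ±\frac{5}{13}. Taking a = \frac{5}{13}: M21 - M12 = -\frac{240}{169}, M13 - M31 = 0, M32 - M23 = 0, giving b12 = \frac{12}{13}, b13 = 0, b23 = 0, i.e. R = \frac{5}{13} + \frac{12}{13} e_{12}.
Its e_{12} coefficient is already positive.
Answer: \frac{5}{13} + \frac{12}{13} e_{12}. Recall the cover is two-to-one: with M of trace -\frac{69}{169}, both preimages act alike, and the stated e_{12} sign chooses the sheet.


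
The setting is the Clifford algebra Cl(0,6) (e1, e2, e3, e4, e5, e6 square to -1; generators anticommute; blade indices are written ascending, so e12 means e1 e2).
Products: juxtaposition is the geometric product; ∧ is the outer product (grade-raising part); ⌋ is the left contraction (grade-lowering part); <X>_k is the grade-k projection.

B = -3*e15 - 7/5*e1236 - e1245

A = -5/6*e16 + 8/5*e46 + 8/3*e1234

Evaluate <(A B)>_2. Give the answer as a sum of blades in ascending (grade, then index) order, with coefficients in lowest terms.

step 1: -7/6*e23 - 8/3*e35 + 56/15*e46 - 5/2*e56 + 56/25*e1234 + 8/5*e1256 + 24/5*e1456 - 8*e2345 - 5/6*e2456
step 2: -7/6*e23 - 8/3*e35 + 56/15*e46 - 5/2*e56
Answer: -7/6*e23 - 8/3*e35 + 56/15*e46 - 5/2*e56


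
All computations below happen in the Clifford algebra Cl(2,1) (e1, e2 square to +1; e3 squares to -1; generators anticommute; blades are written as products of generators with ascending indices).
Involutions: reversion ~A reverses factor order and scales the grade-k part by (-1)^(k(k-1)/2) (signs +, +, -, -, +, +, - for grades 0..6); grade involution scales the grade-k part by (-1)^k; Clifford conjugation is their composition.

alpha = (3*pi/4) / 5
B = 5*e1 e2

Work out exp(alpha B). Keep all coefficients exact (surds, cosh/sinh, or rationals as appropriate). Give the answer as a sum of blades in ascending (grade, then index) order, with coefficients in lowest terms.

B^2 = (5)^2*(e1 e2)^2 = 25*(-1) = -25 (a basis 2-blade squares to minus the product of its generators' squares).
B^2 = -25 — a negative square means the series sums to a rotation: l = 5, alpha*l = 3*pi/4, so exp(alpha B) = cos(3*pi/4) + (sin(3*pi/4)/5)*B = -sqrt(2)/2 + (sqrt(2)/10)*B.
Answer: -sqrt(2)/2 + sqrt(2)/2*e1 e2


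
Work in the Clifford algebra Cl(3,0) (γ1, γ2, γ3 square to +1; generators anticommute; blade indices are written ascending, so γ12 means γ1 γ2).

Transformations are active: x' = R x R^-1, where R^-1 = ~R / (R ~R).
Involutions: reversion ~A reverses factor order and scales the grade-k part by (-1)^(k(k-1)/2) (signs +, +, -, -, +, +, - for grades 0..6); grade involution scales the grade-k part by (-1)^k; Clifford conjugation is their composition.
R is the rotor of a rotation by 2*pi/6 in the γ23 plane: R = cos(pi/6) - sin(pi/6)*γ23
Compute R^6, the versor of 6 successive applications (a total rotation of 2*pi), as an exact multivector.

Because a rotor carries half the rotation angle, composing 6 copies of this γ23-plane rotor multiplies the phase: 6*(pi/6) = pi, hence R^6 = cos(pi) - sin(pi)*γ23.
cos(pi) = -1 and sin(pi) = 0, so R^6 = -1. The total rotation 2*pi is 1 full turn, so every vector returns to itself, yet the rotor is -1, on the OTHER sheet of the double cover (an odd number of 2*pi turns).
Answer: -1


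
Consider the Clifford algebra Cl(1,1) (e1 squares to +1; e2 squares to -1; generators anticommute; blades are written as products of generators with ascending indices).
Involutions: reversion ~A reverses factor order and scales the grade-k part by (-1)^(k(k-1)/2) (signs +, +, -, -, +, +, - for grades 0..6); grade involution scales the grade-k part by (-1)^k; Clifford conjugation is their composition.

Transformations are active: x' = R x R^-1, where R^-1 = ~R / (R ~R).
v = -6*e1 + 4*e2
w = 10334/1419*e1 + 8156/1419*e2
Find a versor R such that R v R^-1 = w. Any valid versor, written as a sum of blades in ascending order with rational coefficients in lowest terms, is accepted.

Here q(v) = q(w) = 20; the classical choice R = v + w = 1820/1419*e1 + 13832/1419*e2 then realises v -> w under the sandwich.
Answer: 1820/1419*e1 + 13832/1419*e2


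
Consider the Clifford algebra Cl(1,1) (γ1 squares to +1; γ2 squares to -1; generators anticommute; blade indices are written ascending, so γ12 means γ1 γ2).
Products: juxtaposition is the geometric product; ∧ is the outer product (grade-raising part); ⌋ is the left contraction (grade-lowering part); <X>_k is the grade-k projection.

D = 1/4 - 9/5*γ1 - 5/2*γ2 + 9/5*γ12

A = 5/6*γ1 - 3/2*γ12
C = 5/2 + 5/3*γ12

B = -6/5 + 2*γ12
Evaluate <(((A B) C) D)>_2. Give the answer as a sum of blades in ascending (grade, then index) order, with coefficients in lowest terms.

step 1: -3 - γ1 + 5/3*γ2 + 9/5*γ12
step 2: -9/2 + 5/18*γ1 + 5/2*γ2 - 1/2*γ12
step 3: 149/40 + 4111/360*γ1 + 459/40*γ2 - 1591/360*γ12
step 4: -1591/360*γ12
Answer: -1591/360*γ12


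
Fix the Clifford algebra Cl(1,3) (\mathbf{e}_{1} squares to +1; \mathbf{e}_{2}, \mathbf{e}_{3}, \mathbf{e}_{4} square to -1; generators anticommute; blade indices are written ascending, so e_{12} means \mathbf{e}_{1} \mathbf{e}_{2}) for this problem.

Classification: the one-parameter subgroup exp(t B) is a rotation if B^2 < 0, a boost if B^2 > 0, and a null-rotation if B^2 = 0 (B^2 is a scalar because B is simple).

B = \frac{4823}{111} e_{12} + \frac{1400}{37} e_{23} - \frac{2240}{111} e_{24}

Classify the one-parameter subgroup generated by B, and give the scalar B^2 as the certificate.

B^2 term by term: the squares give (\frac{4823}{111})^2*(e_{12})^2 + (\frac{1400}{37})^2*(e_{23})^2 + (-\frac{2240}{111})^2*(e_{24})^2 = \frac{23261329}{12321}*(+1) + \frac{1960000}{1369}*(-1) + \frac{5017600}{12321}*(-1) = 49 (each basis 2-blade squares to minus the product of its generators' squares); cross terms between blades sharing an index anticommute and cancel. So B^2 = 49.
Answer: boost, certificate B^2 = 49. Because 49 is invariant under every versor sandwich, the classification follows from its sign alone.


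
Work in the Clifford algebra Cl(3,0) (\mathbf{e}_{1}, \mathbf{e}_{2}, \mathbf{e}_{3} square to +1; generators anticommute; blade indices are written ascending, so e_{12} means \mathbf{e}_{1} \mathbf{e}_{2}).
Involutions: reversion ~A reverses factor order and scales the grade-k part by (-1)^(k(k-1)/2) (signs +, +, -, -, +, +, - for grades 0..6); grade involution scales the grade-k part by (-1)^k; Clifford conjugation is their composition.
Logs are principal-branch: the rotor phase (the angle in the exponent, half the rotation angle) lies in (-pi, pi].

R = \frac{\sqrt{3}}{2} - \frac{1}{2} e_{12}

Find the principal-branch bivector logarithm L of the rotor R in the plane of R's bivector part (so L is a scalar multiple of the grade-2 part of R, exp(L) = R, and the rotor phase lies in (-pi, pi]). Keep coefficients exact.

The scalar part of R is \frac{\sqrt{3}}{2}, which fixes the principal-branch rotor phase; the unit plane is then the bivector part divided by the sine of that phase, and L is that plane scaled by the phase.
Concretely: cos(phase) = \frac{\sqrt{3}}{2} gives phase = ±\frac{\pi}{6}, and since phase/sin(phase) is even the sign is immaterial: L = (phase/sin(phase)) * <R>_2 = (\frac{\pi}{3}) * <R>_2.
Answer: - \frac{\pi}{6} e_{12}


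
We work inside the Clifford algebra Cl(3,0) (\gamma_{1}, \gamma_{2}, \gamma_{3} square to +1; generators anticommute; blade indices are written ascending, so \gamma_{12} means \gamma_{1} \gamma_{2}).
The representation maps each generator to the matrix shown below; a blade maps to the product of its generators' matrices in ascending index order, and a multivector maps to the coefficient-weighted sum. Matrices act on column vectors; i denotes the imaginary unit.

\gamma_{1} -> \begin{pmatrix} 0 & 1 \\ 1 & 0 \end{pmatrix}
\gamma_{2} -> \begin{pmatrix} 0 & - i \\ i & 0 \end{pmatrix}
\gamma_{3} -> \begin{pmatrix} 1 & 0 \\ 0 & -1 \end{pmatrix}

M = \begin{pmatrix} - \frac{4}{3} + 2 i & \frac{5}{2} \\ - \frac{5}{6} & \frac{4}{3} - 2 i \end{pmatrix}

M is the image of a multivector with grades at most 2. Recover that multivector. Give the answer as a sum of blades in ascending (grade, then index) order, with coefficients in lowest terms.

Method: 1, rho(\gamma_{1}), rho(\gamma_{2}), rho(\gamma_{3}) form a trace-orthogonal basis of the 2x2 complex matrices (tr(X Y) = 2 if X = Y, else 0), so M = m0*1 + m1*rho(\gamma_{1}) + m2*rho(\gamma_{2}) + m3*rho(\gamma_{3}) with m0 = tr(M)/2 = 0, m1 = tr(M rho(\gamma_{1}))/2 = \frac{5}{6}, m2 = tr(M rho(\gamma_{2}))/2 = \frac{5 i}{3}, m3 = tr(M rho(\gamma_{3}))/2 = - \frac{4}{3} + 2 i.
Multiplying table entries, the bivector images are rho(\gamma_{12}) = i*rho(\gamma_{3}), rho(\gamma_{13}) = -i*rho(\gamma_{2}), rho(\gamma_{23}) = i*rho(\gamma_{1}); with real blade coefficients the real parts of m0..m3 are the coefficients of 1, \gamma_{1}, \gamma_{2}, \gamma_{3} and the imaginary parts give the bivectors (\gamma_{23}: Im m1, \gamma_{13}: -Im m2, \gamma_{12}: Im m3).
Answer: \frac{5}{6} \gamma_{1} - \frac{4}{3} \gamma_{3} + 2 \gamma_{12} - \frac{5}{3} \gamma_{13}


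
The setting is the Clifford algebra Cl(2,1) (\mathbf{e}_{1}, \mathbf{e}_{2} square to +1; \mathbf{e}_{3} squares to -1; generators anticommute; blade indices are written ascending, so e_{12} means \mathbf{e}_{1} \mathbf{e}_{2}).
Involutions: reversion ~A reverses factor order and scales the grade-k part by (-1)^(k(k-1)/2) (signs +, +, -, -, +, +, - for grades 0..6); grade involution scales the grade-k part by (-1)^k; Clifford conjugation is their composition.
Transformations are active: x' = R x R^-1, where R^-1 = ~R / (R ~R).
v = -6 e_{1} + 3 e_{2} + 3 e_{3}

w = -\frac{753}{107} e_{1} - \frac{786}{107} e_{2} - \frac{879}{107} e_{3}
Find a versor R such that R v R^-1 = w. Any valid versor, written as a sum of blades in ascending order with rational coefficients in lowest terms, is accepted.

Equal squares first: v^2 = w^2 = 36. Then v + w = -\frac{1395}{107} e_{1} - \frac{465}{107} e_{2} - \frac{558}{107} e_{3} is a versor taking v to w, provided it is invertible.
Answer: -\frac{1395}{107} e_{1} - \frac{465}{107} e_{2} - \frac{558}{107} e_{3}


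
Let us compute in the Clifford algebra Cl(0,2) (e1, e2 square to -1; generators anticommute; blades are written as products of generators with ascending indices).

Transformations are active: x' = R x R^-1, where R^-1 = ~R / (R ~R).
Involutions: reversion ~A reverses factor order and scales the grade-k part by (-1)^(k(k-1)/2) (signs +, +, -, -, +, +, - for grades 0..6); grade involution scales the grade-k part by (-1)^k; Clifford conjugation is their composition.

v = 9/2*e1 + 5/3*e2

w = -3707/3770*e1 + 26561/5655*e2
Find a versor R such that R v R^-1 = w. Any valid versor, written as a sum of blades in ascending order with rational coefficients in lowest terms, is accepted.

Key observation: q(v) = q(w) = -829/36 (sandwiches preserve the norm), so R = v + w = 6629/1885*e1 + 35986/5655*e2 works whenever it is invertible — the component of v along it is kept and (v - w)/2 reverses, sending v to w.
Answer: 6629/1885*e1 + 35986/5655*e2


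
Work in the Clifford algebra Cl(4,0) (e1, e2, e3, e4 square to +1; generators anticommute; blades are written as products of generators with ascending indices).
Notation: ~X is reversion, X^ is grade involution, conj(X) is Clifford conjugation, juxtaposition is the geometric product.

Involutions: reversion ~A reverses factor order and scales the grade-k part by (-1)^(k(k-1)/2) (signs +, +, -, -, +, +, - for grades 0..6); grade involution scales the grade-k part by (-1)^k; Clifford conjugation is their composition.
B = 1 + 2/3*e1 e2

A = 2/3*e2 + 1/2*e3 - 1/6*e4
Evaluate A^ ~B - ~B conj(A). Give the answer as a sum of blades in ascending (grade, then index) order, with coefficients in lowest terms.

first term: -4/9*e1 - 2/3*e2 - 1/2*e3 + 1/6*e4 + 1/3*e1 e2 e3 - 1/9*e1 e2 e4
second term: 4/9*e1 - 2/3*e2 - 1/2*e3 + 1/6*e4 + 1/3*e1 e2 e3 - 1/9*e1 e2 e4
Answer: -8/9*e1


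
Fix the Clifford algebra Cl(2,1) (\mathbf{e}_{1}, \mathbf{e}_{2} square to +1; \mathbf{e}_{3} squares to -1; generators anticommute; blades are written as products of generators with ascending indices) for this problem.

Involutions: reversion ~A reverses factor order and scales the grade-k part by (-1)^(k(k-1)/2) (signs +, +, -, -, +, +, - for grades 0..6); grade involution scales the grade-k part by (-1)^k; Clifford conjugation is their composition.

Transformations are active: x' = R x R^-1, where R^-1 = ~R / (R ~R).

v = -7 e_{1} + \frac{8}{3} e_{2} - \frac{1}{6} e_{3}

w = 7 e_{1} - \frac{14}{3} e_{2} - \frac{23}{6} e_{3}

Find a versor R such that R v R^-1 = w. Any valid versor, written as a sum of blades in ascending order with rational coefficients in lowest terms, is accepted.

Equal squares first: v^2 = w^2 = \frac{673}{12}. Then v + w = -2 e_{2} - 4 e_{3} is a versor taking v to w, provided it is invertible.
Answer: -2 e_{2} - 4 e_{3}


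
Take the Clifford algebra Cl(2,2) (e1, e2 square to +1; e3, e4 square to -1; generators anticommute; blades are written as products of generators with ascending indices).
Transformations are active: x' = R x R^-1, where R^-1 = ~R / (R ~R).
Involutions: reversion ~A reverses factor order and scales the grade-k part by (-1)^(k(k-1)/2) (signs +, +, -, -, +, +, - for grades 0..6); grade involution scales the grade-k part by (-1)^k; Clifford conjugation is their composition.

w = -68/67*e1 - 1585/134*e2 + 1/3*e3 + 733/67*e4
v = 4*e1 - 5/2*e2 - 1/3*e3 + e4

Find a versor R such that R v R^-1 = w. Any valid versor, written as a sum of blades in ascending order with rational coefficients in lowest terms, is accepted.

Here q(v) = q(w) = 761/36; the classical choice R = v + w = 200/67*e1 - 960/67*e2 + 800/67*e4 then realises v -> w under the sandwich.
Answer: 200/67*e1 - 960/67*e2 + 800/67*e4


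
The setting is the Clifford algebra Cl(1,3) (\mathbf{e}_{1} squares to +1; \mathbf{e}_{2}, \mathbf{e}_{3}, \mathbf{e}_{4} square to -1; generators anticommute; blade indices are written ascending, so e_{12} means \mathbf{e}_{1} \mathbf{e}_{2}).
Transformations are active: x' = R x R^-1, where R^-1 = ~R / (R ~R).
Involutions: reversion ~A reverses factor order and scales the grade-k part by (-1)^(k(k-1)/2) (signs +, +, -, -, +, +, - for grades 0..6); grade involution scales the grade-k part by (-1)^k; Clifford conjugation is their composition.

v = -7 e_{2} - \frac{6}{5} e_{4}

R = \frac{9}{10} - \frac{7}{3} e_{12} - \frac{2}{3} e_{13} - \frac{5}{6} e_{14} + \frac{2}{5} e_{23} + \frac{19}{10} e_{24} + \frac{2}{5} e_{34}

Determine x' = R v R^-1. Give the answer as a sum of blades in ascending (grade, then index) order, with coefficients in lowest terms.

~R = \frac{9}{10} + \frac{7}{3} e_{12} + \frac{2}{3} e_{13} + \frac{5}{6} e_{14} - \frac{2}{5} e_{23} - \frac{19}{10} e_{24} - \frac{2}{5} e_{34}, and R ~R = -\frac{553}{300}, so R^-1 = ~R / (-\frac{553}{300}).
R v = -\frac{52}{3} e_{1} - \frac{201}{50} e_{2} - \frac{58}{25} e_{3} - \frac{719}{50} e_{4} - \frac{14}{3} e_{123} - \frac{91}{30} e_{124} + \frac{4}{5} e_{134} - \frac{82}{25} e_{234}
Answer: \frac{174}{7} e_{1} + \frac{10337}{1659} e_{2} + \frac{66704}{8295} e_{3} + \frac{39428}{1659} e_{4}


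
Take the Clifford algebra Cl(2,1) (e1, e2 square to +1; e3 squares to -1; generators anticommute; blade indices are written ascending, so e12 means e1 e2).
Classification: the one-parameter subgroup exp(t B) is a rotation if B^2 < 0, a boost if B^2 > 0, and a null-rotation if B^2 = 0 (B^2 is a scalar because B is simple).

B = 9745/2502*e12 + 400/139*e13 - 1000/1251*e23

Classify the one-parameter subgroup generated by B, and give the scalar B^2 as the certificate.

B^2 term by term: the squares give (9745/2502)^2*(e12)^2 + (400/139)^2*(e13)^2 + (-1000/1251)^2*(e23)^2 = 94965025/6260004*(-1) + 160000/19321*(+1) + 1000000/1565001*(+1) = -25/4 (each basis 2-blade squares to minus the product of its generators' squares); cross terms between blades sharing an index anticommute and cancel. So B^2 = -25/4.
Answer: rotation, certificate B^2 = -25/4. B^2 = -25/4 is basis-independent, so its sign is the whole story.


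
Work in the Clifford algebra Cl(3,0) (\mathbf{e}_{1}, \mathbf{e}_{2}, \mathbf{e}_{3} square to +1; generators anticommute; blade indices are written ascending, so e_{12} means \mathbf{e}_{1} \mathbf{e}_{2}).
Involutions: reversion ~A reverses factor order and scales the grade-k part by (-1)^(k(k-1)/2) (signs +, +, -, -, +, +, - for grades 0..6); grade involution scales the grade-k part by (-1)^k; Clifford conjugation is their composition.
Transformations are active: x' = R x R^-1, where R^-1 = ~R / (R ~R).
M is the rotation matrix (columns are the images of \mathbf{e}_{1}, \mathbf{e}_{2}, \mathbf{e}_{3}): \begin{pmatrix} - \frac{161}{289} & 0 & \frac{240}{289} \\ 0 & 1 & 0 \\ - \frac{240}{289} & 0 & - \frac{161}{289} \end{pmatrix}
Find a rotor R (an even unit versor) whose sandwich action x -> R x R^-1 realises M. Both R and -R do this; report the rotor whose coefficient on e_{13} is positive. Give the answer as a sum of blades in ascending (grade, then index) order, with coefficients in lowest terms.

Method: write R = a + b12*e_{12} + b13*e_{13} + b23*e_{23} with a^2 + b12^2 + b13^2 + b23^2 = 1 (so R^-1 = ~R). Expanding the columns R e_j ~R gives tr M = 4a^2 - 1 and, from the antisymmetric part, M21 - M12 = -4a*b12, M13 - M31 = 4a*b13, M32 - M23 = -4a*b23.
Here tr M = -\frac{33}{289}, so a^2 = (1 + tr M)/4 = \frac{64}{289} and a = ±\frac{8}{17}. Taking a = \frac{8}{17}: M21 - M12 = 0, M13 - M31 = \frac{480}{289}, M32 - M23 = 0, giving b12 = 0, b13 = \frac{15}{17}, b23 = 0, i.e. R = \frac{8}{17} + \frac{15}{17} e_{13}.
Its e_{13} coefficient is already positive.
Answer: \frac{8}{17} + \frac{15}{17} e_{13}. Note: both R and -R realise this M (trace -\frac{33}{289}); the covering map identifies them, and the e_{13}-coefficient sign is the tie-breaker.


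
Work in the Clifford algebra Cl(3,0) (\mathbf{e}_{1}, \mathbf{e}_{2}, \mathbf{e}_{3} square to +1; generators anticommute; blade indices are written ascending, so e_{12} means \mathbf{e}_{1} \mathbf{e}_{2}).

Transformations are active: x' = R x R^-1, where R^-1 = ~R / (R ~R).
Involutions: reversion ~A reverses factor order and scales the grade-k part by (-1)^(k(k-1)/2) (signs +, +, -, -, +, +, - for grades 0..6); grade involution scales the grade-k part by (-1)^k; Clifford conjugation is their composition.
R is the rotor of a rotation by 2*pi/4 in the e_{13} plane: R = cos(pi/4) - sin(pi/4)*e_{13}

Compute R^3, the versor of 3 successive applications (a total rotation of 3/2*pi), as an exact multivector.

The rotor phase is half the rotation angle and phases add under composition, so 3 steps in the e_{13} plane accumulate phase 3*(pi/4) = \frac{3 \pi}{4}: R^3 = cos(\frac{3 \pi}{4}) - sin(\frac{3 \pi}{4})*e_{13}.
cos(\frac{3 \pi}{4}) = - \frac{\sqrt{2}}{2} and sin(\frac{3 \pi}{4}) = \frac{\sqrt{2}}{2}, so R^3 = - \frac{\sqrt{2}}{2} - \frac{\sqrt{2}}{2} e_{13}. The net rotation is 3/2*pi; the rotor keeps the half-angle phase exactly.
Answer: - \frac{\sqrt{2}}{2} - \frac{\sqrt{2}}{2} e_{13}


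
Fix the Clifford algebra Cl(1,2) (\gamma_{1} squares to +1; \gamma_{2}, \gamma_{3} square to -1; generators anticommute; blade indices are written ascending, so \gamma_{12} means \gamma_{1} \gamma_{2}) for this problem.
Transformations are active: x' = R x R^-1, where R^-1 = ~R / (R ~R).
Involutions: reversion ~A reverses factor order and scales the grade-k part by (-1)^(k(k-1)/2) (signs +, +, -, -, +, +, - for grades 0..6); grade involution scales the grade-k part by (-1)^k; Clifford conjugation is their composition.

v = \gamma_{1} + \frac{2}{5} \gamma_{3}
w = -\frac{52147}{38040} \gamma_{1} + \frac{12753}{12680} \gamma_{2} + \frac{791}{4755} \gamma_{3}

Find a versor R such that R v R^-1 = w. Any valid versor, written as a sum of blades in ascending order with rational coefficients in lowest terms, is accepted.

Since q(v) = q(w) = \frac{21}{25}, the sum R = v + w = -\frac{14107}{38040} \gamma_{1} + \frac{12753}{12680} \gamma_{2} + \frac{2693}{4755} \gamma_{3} does the job whenever invertible.
Answer: -\frac{14107}{38040} \gamma_{1} + \frac{12753}{12680} \gamma_{2} + \frac{2693}{4755} \gamma_{3}


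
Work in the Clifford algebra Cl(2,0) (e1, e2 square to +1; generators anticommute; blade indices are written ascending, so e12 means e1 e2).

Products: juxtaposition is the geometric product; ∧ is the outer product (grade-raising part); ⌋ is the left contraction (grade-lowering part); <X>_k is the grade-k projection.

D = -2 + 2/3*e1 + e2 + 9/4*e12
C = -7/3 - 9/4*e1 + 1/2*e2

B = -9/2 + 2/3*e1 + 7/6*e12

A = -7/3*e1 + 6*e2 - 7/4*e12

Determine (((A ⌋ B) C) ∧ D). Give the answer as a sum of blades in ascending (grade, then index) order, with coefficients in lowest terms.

step 1: 35/72 - 7*e1 - 49/18*e2
step 2: 2863/216 + 1463/96*e1 + 2849/432*e2 - 77/8*e12
step 3: -2863/108 - 28049/1296*e1 + 7/108*e2 + 77651/1296*e12
Answer: -2863/108 - 28049/1296*e1 + 7/108*e2 + 77651/1296*e12


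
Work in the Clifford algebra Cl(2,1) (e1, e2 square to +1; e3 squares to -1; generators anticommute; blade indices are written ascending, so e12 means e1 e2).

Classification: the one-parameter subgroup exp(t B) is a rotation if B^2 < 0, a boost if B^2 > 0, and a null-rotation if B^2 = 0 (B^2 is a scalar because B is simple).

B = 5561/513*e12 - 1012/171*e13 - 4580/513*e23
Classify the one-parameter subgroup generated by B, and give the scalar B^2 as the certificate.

B^2 term by term: the squares give (5561/513)^2*(e12)^2 + (-1012/171)^2*(e13)^2 + (-4580/513)^2*(e23)^2 = 30924721/263169*(-1) + 1024144/29241*(+1) + 20976400/263169*(+1) = -25/9 (each basis 2-blade squares to minus the product of its generators' squares); cross terms between blades sharing an index anticommute and cancel. So B^2 = -25/9.
Answer: rotation, certificate B^2 = -25/9. The class reads off the invariant scalar -25/9 directly.


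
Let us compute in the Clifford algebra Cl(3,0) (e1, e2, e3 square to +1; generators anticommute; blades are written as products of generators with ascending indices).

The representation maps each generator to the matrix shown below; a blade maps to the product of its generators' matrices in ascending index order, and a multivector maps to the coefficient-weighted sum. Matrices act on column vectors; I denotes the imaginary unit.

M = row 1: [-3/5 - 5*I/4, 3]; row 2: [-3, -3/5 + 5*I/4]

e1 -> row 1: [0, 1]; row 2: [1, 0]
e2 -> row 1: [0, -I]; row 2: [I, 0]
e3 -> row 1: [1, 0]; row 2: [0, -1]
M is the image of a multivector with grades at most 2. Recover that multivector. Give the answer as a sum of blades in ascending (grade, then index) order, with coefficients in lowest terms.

Method: 1, rho(e1), rho(e2), rho(e3) form a trace-orthogonal basis of the 2x2 complex matrices (tr(X Y) = 2 if X = Y, else 0), so M = m0*1 + m1*rho(e1) + m2*rho(e2) + m3*rho(e3) with m0 = tr(M)/2 = -3/5, m1 = tr(M rho(e1))/2 = 0, m2 = tr(M rho(e2))/2 = 3*I, m3 = tr(M rho(e3))/2 = -5*I/4.
Multiplying table entries, the bivector images are rho(e1 e2) = I*rho(e3), rho(e1 e3) = -I*rho(e2), rho(e2 e3) = I*rho(e1); with real blade coefficients the real parts of m0..m3 are the coefficients of 1, e1, e2, e3 and the imaginary parts give the bivectors (e2 e3: Im m1, e1 e3: -Im m2, e1 e2: Im m3).
Answer: -3/5 - 5/4*e1 e2 - 3*e1 e3
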